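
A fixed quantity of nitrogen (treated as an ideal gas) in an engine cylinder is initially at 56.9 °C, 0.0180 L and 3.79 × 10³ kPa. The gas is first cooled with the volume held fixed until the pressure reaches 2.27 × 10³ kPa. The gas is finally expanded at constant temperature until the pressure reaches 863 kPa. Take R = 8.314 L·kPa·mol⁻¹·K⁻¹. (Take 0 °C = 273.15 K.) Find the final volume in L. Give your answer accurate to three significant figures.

Convert: T₁ = 330.0 K.
Isochoric, so P/T is constant: V₂ = V₁; T₂ = T₁·(P₂/P₁) = 197.7 K.
T constant ⇒ Boyle's law P V = const: T₃ = T₂; V₃ = V₂·(P₂/P₃) = 0.04735 L.

V₃ ≈ 0.0473 L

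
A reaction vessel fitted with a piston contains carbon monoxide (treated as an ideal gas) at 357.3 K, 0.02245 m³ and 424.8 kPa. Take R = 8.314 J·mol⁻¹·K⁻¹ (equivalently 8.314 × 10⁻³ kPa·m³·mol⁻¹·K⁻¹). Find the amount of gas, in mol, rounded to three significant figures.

PV = nRT ⇒ n = PV/(RT) = (424.8 × 0.02245) / (8.314 × 10⁻³ × 357.3)

n ≈ 3.21 mol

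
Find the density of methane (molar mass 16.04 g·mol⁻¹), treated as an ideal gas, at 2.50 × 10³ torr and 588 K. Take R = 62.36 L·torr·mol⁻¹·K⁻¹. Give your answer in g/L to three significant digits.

ρ ≈ 1.09 g/L

ρ = PM/(RT) = (2.50e+03 × 16.04) / (62.36 × 588.0)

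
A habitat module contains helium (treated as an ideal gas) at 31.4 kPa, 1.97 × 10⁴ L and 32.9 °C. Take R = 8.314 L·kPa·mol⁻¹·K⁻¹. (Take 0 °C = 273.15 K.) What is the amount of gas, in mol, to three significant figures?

n ≈ 243 mol

Convert: T = 306.05 K.
PV = nRT ⇒ n = PV/(RT) = (31.4 × 1.97e+04) / (8.314 × 306.05)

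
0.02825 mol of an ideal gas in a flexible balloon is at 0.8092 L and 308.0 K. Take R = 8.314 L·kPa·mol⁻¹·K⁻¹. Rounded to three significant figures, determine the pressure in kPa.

P ≈ 89.4 kPa

PV = nRT ⇒ P = nRT/V = (0.02825 × 8.314 × 308.0) / 0.8092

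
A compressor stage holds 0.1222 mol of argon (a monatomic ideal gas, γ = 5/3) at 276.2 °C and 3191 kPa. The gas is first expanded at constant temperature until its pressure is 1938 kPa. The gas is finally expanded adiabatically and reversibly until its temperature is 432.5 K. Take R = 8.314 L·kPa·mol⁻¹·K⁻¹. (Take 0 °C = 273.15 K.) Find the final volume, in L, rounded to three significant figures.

V₃ ≈ 0.412 L

Convert: T₁ = 549.3 K.
From PV = nRT: V₁ = nRT₁/P₁ = 0.1749 L.
T constant ⇒ Boyle's law P V = const: T₂ = T₁; V₂ = V₁·(P₁/P₂) = 0.2880 L.
Reversible adiabatic, γ = 5/3: P₃ = P₂·(T₃/T₂)^(γ/(γ−1)) = 1066 kPa; V₃ = V₂·(T₂/T₃)^(1/(γ−1)) = 0.4123 L.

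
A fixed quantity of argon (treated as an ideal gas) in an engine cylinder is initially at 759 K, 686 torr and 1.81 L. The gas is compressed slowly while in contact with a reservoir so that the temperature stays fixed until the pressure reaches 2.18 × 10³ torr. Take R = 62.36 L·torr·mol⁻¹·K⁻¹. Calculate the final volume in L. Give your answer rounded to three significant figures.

T constant ⇒ Boyle's law P V = const: T₂ = T₁; V₂ = V₁·(P₁/P₂) = 0.5696 L.

V₂ ≈ 0.570 L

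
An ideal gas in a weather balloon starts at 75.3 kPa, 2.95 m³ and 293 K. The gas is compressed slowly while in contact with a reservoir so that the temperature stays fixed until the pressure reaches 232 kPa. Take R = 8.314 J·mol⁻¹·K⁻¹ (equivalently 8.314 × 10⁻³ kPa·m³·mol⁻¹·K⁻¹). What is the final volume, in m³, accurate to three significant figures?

V₂ ≈ 0.957 m³

T constant ⇒ Boyle's law P V = const: T₂ = T₁; V₂ = V₁·(P₁/P₂) = 0.9575 m³.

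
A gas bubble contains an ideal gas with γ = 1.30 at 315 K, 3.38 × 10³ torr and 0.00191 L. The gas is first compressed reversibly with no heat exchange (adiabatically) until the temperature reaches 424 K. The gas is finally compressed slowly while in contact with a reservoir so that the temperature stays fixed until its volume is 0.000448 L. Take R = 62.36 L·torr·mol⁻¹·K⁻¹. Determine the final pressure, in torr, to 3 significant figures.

Adiabatic (γ = 1.30), T V^(γ−1) and P V^γ constant: P₂ = P₁·(T₂/T₁)^(γ/(γ−1)) = 1.225e+04 torr; V₂ = V₁·(T₁/T₂)^(1/(γ−1)) = 0.0007093 L.
T constant ⇒ Boyle's law P V = const: T₃ = T₂; P₃ = P₂·(V₂/V₃) = 1.940e+04 torr.

P₃ ≈ 1.94e+04 torr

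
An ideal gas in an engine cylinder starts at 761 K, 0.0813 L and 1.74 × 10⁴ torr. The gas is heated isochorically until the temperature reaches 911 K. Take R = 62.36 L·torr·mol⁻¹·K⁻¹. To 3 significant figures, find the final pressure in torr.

P₂ ≈ 2.08e+04 torr

Isochoric, so P/T is constant: V₂ = V₁; P₂ = P₁·(T₂/T₁) = 2.083e+04 torr.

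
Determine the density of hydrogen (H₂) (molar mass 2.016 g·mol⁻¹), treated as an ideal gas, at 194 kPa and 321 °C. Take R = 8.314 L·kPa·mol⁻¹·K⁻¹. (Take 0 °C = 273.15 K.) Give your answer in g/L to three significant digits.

ρ ≈ 0.0792 g/L

ρ = PM/(RT) = (194 × 2.016) / (8.314 × 594.1)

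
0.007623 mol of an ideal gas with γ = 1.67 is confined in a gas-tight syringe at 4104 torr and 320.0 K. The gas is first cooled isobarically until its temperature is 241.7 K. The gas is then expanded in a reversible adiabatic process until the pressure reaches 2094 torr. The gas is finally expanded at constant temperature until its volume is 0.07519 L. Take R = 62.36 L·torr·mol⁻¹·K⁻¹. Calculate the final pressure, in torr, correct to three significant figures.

From PV = nRT: V₁ = nRT₁/P₁ = 0.03707 L.
P constant ⇒ V ∝ T: P₂ = P₁; V₂ = V₁·(T₂/T₁) = 0.02800 L.
Reversible adiabatic, γ = 1.67: T₃ = T₂·(P₃/P₂)^((γ−1)/γ) = 184.5 K; V₃ = V₂·(P₂/P₃)^(1/γ) = 0.04189 L.
T constant ⇒ Boyle's law P V = const: T₄ = T₃; P₄ = P₃·(V₃/V₄) = 1167 torr.

P₄ ≈ 1.17e+03 torr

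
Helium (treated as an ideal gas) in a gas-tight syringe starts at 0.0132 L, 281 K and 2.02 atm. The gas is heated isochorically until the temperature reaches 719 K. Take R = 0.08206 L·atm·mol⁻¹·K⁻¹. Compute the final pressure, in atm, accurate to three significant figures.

P₂ ≈ 5.17 atm

Isochoric, so P/T is constant: V₂ = V₁; P₂ = P₁·(T₂/T₁) = 5.169 atm.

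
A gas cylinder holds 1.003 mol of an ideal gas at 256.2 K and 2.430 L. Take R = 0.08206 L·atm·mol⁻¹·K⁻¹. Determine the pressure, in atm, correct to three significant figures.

P ≈ 8.68 atm

PV = nRT ⇒ P = nRT/V = (1.003 × 0.08206 × 256.2) / 2.430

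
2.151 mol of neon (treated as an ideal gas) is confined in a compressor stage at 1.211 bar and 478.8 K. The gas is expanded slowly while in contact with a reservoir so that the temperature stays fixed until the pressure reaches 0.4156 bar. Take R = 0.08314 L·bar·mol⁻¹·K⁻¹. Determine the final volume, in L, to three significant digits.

V₂ ≈ 206 L

From PV = nRT: V₁ = nRT₁/P₁ = 70.71 L.
Isothermal, so P V is constant: T₂ = T₁; V₂ = V₁·(P₁/P₂) = 206.0 L.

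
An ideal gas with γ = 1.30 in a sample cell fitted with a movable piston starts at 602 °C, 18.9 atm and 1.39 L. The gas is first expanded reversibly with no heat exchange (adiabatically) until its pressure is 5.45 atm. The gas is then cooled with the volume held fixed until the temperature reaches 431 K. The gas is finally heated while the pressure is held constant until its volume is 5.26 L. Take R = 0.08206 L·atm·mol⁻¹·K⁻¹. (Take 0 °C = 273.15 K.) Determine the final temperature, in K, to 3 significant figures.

T₄ ≈ 627 K

Convert: T₁ = 875.1 K.
Reversible adiabatic, γ = 1.30: T₂ = T₁·(P₂/P₁)^((γ−1)/γ) = 656.8 K; V₂ = V₁·(P₁/P₂)^(1/γ) = 3.618 L.
V constant ⇒ P ∝ T: V₃ = V₂; P₃ = P₂·(T₃/T₂) = 3.576 atm.
Isobaric, so V/T is constant: P₄ = P₃; T₄ = T₃·(V₄/V₃) = 626.6 K.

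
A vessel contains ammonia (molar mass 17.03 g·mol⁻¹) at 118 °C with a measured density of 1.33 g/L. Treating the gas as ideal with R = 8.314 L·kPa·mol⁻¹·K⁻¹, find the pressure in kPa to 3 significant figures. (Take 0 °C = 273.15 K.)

P ≈ 254 kPa

ρ = PM/(RT) ⇒ P = ρRT/M = (1.33 × 8.314 × 391.1) / 17.03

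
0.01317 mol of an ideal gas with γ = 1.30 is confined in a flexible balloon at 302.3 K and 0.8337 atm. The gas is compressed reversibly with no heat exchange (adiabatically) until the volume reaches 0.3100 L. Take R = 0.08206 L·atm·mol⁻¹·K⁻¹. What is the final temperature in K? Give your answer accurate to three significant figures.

From PV = nRT: V₁ = nRT₁/P₁ = 0.3919 L.
Adiabatic (γ = 1.30), T V^(γ−1) and P V^γ constant: T₂ = T₁·(V₁/V₂)^(γ−1) = 324.3 K; P₂ = P₁·(V₁/V₂)^γ = 1.131 atm.

T₂ ≈ 324 K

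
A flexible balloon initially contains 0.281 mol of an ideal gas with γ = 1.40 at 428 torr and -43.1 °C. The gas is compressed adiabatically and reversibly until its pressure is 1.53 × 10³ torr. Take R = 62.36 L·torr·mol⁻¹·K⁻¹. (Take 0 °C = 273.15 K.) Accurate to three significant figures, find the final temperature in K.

T₂ ≈ 331 K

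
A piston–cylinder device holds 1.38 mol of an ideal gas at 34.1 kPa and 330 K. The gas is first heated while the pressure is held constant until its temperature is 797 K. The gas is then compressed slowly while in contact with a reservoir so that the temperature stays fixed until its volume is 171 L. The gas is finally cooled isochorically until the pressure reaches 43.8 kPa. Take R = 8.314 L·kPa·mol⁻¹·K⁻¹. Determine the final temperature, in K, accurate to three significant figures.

From PV = nRT: V₁ = nRT₁/P₁ = 111.0 L.
Isobaric, so V/T is constant: P₂ = P₁; V₂ = V₁·(T₂/T₁) = 268.2 L.
Isothermal, so P V is constant: T₃ = T₂; P₃ = P₂·(V₂/V₃) = 53.48 kPa.
V constant ⇒ P ∝ T: V₄ = V₃; T₄ = T₃·(P₄/P₃) = 652.8 K.

T₄ ≈ 653 K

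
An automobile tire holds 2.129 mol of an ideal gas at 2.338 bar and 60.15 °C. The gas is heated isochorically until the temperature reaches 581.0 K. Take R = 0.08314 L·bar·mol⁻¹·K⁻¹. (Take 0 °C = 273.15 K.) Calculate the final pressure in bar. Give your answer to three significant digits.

Convert: T₁ = 333.3 K.
From PV = nRT: V₁ = nRT₁/P₁ = 25.23 L.
V constant ⇒ P ∝ T: V₂ = V₁; P₂ = P₁·(T₂/T₁) = 4.076 bar.

P₂ ≈ 4.08 bar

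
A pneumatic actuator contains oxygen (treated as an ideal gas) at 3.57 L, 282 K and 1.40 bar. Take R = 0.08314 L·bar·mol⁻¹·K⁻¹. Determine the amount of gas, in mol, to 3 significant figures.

n ≈ 0.213 mol

PV = nRT ⇒ n = PV/(RT) = (1.40 × 3.57) / (0.08314 × 282)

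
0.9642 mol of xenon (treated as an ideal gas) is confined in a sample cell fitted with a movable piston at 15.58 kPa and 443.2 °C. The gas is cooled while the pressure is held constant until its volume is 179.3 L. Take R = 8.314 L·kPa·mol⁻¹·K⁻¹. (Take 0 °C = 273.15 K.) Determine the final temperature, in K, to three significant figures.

T₂ ≈ 348 K

Convert: T₁ = 716.3 K.
From PV = nRT: V₁ = nRT₁/P₁ = 368.6 L.
Isobaric, so V/T is constant: P₂ = P₁; T₂ = T₁·(V₂/V₁) = 348.5 K.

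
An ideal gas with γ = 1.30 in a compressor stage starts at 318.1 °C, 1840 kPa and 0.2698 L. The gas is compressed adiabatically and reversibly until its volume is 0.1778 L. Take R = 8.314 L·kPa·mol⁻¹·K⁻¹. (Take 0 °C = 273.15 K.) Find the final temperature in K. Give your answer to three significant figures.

T₂ ≈ 670 K

Convert: T₁ = 591.2 K.
Adiabatic (γ = 1.30), T V^(γ−1) and P V^γ constant: T₂ = T₁·(V₁/V₂)^(γ−1) = 670.0 K; P₂ = P₁·(V₁/V₂)^γ = 3164 kPa.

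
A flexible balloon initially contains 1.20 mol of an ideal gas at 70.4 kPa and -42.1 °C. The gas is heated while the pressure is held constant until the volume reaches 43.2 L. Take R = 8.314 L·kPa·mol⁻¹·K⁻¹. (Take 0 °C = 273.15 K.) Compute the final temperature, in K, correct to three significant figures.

Convert: T₁ = 231.0 K.
From PV = nRT: V₁ = nRT₁/P₁ = 32.74 L.
P constant ⇒ V ∝ T: P₂ = P₁; T₂ = T₁·(V₂/V₁) = 304.8 K.

T₂ ≈ 305 K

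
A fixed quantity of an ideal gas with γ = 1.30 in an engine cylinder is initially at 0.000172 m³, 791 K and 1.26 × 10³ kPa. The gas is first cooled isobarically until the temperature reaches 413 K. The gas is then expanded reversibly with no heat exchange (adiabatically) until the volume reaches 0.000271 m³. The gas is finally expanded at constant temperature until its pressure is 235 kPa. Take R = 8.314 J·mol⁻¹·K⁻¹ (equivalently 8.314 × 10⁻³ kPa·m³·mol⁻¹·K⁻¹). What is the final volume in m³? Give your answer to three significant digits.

P constant ⇒ V ∝ T: P₂ = P₁; V₂ = V₁·(T₂/T₁) = 8.981e-05 m³.
Reversible adiabatic, γ = 1.30: T₃ = T₂·(V₂/V₃)^(γ−1) = 296.5 K; P₃ = P₂·(V₂/V₃)^γ = 299.8 kPa.
T constant ⇒ Boyle's law P V = const: T₄ = T₃; V₄ = V₃·(P₃/P₄) = 0.0003457 m³.

V₄ ≈ 0.000346 m³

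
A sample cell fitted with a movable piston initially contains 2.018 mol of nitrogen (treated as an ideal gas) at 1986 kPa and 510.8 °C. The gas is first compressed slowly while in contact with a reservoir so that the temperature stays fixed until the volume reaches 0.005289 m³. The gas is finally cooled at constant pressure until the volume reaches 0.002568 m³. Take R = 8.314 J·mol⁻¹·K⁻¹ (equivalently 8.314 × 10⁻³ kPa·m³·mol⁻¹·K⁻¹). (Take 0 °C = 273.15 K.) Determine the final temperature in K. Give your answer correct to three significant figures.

T₃ ≈ 381 K

Convert: T₁ = 784.0 K.
From PV = nRT: V₁ = nRT₁/P₁ = 0.006623 m³.
T constant ⇒ Boyle's law P V = const: T₂ = T₁; P₂ = P₁·(V₁/V₂) = 2487 kPa.
P constant ⇒ V ∝ T: P₃ = P₂; T₃ = T₂·(V₃/V₂) = 380.6 K.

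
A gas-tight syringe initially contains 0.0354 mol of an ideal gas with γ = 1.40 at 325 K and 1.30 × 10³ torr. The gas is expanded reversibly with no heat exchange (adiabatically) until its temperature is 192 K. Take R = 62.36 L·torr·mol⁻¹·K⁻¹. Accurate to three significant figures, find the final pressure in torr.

From PV = nRT: V₁ = nRT₁/P₁ = 0.5519 L.
Reversible adiabatic, γ = 1.40: P₂ = P₁·(T₂/T₁)^(γ/(γ−1)) = 206.0 torr; V₂ = V₁·(T₁/T₂)^(1/(γ−1)) = 2.057 L.

P₂ ≈ 206 torr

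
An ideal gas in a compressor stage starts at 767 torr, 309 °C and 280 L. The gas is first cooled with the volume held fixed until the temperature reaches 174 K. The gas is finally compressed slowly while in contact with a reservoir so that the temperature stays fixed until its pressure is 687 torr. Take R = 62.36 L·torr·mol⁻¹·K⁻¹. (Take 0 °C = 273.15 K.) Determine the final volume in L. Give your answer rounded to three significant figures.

Convert: T₁ = 582.1 K.
Isochoric, so P/T is constant: V₂ = V₁; P₂ = P₁·(T₂/T₁) = 229.3 torr.
T constant ⇒ Boyle's law P V = const: T₃ = T₂; V₃ = V₂·(P₂/P₃) = 93.44 L.

V₃ ≈ 93.4 L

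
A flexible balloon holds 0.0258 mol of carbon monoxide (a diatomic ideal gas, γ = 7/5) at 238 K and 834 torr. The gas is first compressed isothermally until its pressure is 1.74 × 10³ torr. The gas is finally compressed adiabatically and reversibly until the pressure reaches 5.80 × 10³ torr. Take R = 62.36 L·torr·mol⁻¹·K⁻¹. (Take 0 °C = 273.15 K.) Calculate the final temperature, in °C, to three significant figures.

T₃ ≈ 62.6 °C

From PV = nRT: V₁ = nRT₁/P₁ = 0.4591 L.
T constant ⇒ Boyle's law P V = const: T₂ = T₁; V₂ = V₁·(P₁/P₂) = 0.2201 L.
Reversible adiabatic, γ = 7/5: T₃ = T₂·(P₃/P₂)^((γ−1)/γ) = 335.7 K; V₃ = V₂·(P₂/P₃)^(1/γ) = 0.09313 L.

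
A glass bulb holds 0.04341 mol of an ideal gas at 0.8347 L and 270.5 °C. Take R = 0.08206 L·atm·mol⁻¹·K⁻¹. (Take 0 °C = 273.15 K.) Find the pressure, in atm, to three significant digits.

Convert: T = 543.65 K.
PV = nRT ⇒ P = nRT/V = (0.04341 × 0.08206 × 543.65) / 0.8347

P ≈ 2.32 atm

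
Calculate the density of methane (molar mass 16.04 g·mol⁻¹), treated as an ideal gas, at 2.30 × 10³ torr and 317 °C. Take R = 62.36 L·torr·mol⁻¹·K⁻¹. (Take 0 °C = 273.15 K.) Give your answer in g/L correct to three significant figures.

ρ ≈ 1.00 g/L

ρ = PM/(RT) = (2.30e+03 × 16.04) / (62.36 × 590.1)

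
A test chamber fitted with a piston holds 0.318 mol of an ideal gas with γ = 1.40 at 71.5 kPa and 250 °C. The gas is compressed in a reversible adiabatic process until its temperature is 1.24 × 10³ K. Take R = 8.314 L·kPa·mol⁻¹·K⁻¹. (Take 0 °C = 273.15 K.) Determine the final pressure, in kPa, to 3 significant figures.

P₂ ≈ 1.47e+03 kPa

Convert: T₁ = 523.1 K.
From PV = nRT: V₁ = nRT₁/P₁ = 19.34 L.
Adiabatic (γ = 1.40), T V^(γ−1) and P V^γ constant: P₂ = P₁·(T₂/T₁)^(γ/(γ−1)) = 1466 kPa; V₂ = V₁·(T₁/T₂)^(1/(γ−1)) = 2.236 L.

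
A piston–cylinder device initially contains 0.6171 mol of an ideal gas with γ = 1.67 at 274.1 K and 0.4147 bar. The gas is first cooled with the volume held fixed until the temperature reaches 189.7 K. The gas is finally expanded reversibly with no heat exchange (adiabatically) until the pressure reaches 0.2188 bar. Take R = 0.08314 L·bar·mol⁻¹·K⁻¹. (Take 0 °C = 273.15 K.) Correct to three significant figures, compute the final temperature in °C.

T₃ ≈ -103 °C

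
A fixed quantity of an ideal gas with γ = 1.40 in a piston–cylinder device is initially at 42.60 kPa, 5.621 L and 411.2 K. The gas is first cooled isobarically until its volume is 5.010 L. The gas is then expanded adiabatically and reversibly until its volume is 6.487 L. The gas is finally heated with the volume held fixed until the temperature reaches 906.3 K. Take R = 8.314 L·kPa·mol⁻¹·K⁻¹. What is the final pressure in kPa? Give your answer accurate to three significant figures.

P constant ⇒ V ∝ T: P₂ = P₁; T₂ = T₁·(V₂/V₁) = 366.5 K.
Reversible adiabatic, γ = 1.40: T₃ = T₂·(V₂/V₃)^(γ−1) = 330.5 K; P₃ = P₂·(V₂/V₃)^γ = 29.67 kPa.
V constant ⇒ P ∝ T: V₄ = V₃; P₄ = P₃·(T₄/T₃) = 81.36 kPa.

P₄ ≈ 81.4 kPa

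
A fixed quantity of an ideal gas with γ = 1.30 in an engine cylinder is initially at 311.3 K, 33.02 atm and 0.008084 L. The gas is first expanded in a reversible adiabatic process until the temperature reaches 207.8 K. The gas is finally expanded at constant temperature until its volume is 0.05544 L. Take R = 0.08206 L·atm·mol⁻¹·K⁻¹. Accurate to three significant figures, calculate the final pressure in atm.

P₃ ≈ 3.21 atm

Reversible adiabatic, γ = 1.30: P₂ = P₁·(T₂/T₁)^(γ/(γ−1)) = 5.730 atm; V₂ = V₁·(T₁/T₂)^(1/(γ−1)) = 0.03110 L.
T constant ⇒ Boyle's law P V = const: T₃ = T₂; P₃ = P₂·(V₂/V₃) = 3.214 atm.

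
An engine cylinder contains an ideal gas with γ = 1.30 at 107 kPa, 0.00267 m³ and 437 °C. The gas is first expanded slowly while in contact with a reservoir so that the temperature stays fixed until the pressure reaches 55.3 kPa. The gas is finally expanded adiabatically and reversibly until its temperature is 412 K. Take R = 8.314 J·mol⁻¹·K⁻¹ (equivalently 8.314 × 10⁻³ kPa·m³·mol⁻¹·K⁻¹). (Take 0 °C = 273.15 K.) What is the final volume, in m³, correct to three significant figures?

Convert: T₁ = 710.1 K.
Isothermal, so P V is constant: T₂ = T₁; V₂ = V₁·(P₁/P₂) = 0.005166 m³.
Adiabatic (γ = 1.30), T V^(γ−1) and P V^γ constant: P₃ = P₂·(T₃/T₂)^(γ/(γ−1)) = 5.225 kPa; V₃ = V₂·(T₂/T₃)^(1/(γ−1)) = 0.03172 m³.

V₃ ≈ 0.0317 m³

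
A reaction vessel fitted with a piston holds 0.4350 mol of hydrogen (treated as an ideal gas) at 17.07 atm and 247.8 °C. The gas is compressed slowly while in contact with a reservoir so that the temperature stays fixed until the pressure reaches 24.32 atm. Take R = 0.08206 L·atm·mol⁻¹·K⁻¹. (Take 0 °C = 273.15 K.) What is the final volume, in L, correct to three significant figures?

V₂ ≈ 0.765 L

Convert: T₁ = 521.0 K.
From PV = nRT: V₁ = nRT₁/P₁ = 1.089 L.
Isothermal, so P V is constant: T₂ = T₁; V₂ = V₁·(P₁/P₂) = 0.7646 L.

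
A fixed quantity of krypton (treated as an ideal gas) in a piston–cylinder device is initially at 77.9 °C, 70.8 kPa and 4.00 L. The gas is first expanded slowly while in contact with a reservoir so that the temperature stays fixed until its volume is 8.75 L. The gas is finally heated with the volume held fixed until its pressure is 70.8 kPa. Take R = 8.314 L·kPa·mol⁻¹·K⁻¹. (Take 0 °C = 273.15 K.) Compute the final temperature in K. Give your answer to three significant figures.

Convert: T₁ = 351.0 K.
Isothermal, so P V is constant: T₂ = T₁; P₂ = P₁·(V₁/V₂) = 32.37 kPa.
V constant ⇒ P ∝ T: V₃ = V₂; T₃ = T₂·(P₃/P₂) = 767.9 K.

T₃ ≈ 768 K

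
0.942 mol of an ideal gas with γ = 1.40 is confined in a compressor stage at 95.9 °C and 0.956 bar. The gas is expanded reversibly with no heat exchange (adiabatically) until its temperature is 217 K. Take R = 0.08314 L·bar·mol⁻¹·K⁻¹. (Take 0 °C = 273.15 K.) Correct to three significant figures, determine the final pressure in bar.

Convert: T₁ = 369.0 K.
From PV = nRT: V₁ = nRT₁/P₁ = 30.23 L.
Adiabatic (γ = 1.40), T V^(γ−1) and P V^γ constant: P₂ = P₁·(T₂/T₁)^(γ/(γ−1)) = 0.1490 bar; V₂ = V₁·(T₁/T₂)^(1/(γ−1)) = 114.0 L.

P₂ ≈ 0.149 bar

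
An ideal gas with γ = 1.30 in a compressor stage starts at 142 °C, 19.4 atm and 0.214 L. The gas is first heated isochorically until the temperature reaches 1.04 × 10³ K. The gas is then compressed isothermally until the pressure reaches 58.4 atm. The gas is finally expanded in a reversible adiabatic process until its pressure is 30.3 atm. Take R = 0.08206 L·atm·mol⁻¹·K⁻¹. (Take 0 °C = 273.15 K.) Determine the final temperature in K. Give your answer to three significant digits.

Convert: T₁ = 415.1 K.
Isochoric, so P/T is constant: V₂ = V₁; P₂ = P₁·(T₂/T₁) = 48.60 atm.
T constant ⇒ Boyle's law P V = const: T₃ = T₂; V₃ = V₂·(P₂/P₃) = 0.1781 L.
Adiabatic (γ = 1.30), T V^(γ−1) and P V^γ constant: T₄ = T₃·(P₄/P₃)^((γ−1)/γ) = 893.9 K; V₄ = V₃·(P₃/P₄)^(1/γ) = 0.2950 L.

T₄ ≈ 894 K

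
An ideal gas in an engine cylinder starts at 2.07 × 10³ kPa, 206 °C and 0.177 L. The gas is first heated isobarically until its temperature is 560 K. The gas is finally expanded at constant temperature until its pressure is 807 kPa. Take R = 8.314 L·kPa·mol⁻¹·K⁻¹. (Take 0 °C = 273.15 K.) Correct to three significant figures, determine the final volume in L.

Convert: T₁ = 479.1 K.
Isobaric, so V/T is constant: P₂ = P₁; V₂ = V₁·(T₂/T₁) = 0.2069 L.
Isothermal, so P V is constant: T₃ = T₂; V₃ = V₂·(P₂/P₃) = 0.5306 L.

V₃ ≈ 0.531 L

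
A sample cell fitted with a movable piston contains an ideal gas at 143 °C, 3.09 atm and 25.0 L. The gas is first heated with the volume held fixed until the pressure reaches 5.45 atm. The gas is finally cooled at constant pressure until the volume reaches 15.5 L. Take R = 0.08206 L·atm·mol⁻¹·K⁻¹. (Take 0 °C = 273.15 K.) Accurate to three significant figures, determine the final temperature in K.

Convert: T₁ = 416.1 K.
Isochoric, so P/T is constant: V₂ = V₁; T₂ = T₁·(P₂/P₁) = 734.0 K.
Isobaric, so V/T is constant: P₃ = P₂; T₃ = T₂·(V₃/V₂) = 455.1 K.

T₃ ≈ 455 K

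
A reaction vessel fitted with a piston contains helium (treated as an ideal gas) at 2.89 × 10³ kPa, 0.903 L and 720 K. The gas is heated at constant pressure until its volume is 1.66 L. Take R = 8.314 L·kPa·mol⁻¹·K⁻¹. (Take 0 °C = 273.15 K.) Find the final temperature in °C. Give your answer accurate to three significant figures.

T₂ ≈ 1.05e+03 °C

Isobaric, so V/T is constant: P₂ = P₁; T₂ = T₁·(V₂/V₁) = 1324 K.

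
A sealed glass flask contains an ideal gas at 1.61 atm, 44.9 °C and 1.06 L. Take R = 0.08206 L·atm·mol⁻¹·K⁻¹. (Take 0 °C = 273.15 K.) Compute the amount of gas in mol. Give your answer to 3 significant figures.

Convert: T = 318.05 K.
PV = nRT ⇒ n = PV/(RT) = (1.61 × 1.06) / (0.08206 × 318.05)

n ≈ 0.0654 mol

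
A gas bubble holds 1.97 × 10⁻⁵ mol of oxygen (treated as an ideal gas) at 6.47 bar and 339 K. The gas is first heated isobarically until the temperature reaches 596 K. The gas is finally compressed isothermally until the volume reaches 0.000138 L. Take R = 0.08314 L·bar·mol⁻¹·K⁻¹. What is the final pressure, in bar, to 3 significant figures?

P₃ ≈ 7.07 bar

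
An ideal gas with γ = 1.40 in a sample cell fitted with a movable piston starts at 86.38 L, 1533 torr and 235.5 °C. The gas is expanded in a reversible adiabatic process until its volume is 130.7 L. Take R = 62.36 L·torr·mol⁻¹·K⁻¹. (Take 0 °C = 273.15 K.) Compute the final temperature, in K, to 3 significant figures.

T₂ ≈ 431 K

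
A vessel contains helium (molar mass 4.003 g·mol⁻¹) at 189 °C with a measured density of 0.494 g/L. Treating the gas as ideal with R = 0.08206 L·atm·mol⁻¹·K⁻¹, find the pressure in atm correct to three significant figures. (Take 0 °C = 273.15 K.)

P ≈ 4.68 atm

ρ = PM/(RT) ⇒ P = ρRT/M = (0.494 × 0.08206 × 462.1) / 4.003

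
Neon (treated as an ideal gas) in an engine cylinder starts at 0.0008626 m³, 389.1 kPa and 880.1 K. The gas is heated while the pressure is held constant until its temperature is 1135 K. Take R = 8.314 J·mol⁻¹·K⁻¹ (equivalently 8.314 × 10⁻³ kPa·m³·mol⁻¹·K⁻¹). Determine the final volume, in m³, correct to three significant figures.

Isobaric, so V/T is constant: P₂ = P₁; V₂ = V₁·(T₂/T₁) = 0.001112 m³.

V₂ ≈ 0.00111 m³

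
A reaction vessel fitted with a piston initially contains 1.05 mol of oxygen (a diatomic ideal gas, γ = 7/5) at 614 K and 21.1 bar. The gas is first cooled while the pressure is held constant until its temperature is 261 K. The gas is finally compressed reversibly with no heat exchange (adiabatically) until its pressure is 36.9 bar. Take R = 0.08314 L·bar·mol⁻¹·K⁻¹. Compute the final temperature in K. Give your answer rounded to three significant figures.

T₃ ≈ 306 K

From PV = nRT: V₁ = nRT₁/P₁ = 2.540 L.
P constant ⇒ V ∝ T: P₂ = P₁; V₂ = V₁·(T₂/T₁) = 1.080 L.
Adiabatic (γ = 7/5), T V^(γ−1) and P V^γ constant: T₃ = T₂·(P₃/P₂)^((γ−1)/γ) = 306.2 K; V₃ = V₂·(P₂/P₃)^(1/γ) = 0.7244 L.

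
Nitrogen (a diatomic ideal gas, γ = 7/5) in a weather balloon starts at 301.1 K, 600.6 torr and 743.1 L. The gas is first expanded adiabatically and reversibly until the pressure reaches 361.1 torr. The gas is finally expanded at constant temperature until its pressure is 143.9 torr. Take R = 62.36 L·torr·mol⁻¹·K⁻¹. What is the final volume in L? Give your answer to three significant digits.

Reversible adiabatic, γ = 7/5: T₂ = T₁·(P₂/P₁)^((γ−1)/γ) = 260.4 K; V₂ = V₁·(P₁/P₂)^(1/γ) = 1069 L.
Isothermal, so P V is constant: T₃ = T₂; V₃ = V₂·(P₂/P₃) = 2682 L.

V₃ ≈ 2.68e+03 L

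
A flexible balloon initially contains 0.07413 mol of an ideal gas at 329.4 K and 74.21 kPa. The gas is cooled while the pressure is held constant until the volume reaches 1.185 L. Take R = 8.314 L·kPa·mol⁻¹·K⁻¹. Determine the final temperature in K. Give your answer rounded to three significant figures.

T₂ ≈ 143 K

From PV = nRT: V₁ = nRT₁/P₁ = 2.736 L.
Isobaric, so V/T is constant: P₂ = P₁; T₂ = T₁·(V₂/V₁) = 142.7 K.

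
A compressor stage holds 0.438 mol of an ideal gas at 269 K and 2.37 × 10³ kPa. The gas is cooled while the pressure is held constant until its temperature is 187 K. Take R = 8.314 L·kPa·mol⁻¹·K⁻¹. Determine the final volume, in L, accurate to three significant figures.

V₂ ≈ 0.287 L

From PV = nRT: V₁ = nRT₁/P₁ = 0.4133 L.
P constant ⇒ V ∝ T: P₂ = P₁; V₂ = V₁·(T₂/T₁) = 0.2873 L.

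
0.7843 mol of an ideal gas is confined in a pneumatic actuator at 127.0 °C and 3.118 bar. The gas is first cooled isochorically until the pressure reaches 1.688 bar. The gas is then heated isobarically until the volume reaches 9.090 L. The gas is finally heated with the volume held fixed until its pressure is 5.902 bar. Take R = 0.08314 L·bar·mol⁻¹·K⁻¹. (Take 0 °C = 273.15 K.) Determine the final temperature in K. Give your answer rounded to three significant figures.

Convert: T₁ = 400.1 K.
From PV = nRT: V₁ = nRT₁/P₁ = 8.368 L.
V constant ⇒ P ∝ T: V₂ = V₁; T₂ = T₁·(P₂/P₁) = 216.6 K.
Isobaric, so V/T is constant: P₃ = P₂; T₃ = T₂·(V₃/V₂) = 235.3 K.
Isochoric, so P/T is constant: V₄ = V₃; T₄ = T₃·(P₄/P₃) = 822.8 K.

T₄ ≈ 823 K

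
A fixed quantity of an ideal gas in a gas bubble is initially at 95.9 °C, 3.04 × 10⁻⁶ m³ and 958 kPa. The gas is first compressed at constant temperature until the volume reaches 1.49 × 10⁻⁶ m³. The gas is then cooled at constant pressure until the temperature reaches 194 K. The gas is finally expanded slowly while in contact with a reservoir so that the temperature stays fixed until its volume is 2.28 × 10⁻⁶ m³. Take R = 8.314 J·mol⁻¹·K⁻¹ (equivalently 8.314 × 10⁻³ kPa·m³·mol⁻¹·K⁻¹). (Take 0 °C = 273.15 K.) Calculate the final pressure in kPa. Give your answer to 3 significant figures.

Convert: T₁ = 369.0 K.
Isothermal, so P V is constant: T₂ = T₁; P₂ = P₁·(V₁/V₂) = 1955 kPa.
Isobaric, so V/T is constant: P₃ = P₂; V₃ = V₂·(T₃/T₂) = 7.833e-07 m³.
T constant ⇒ Boyle's law P V = const: T₄ = T₃; P₄ = P₃·(V₃/V₄) = 671.5 kPa.

P₄ ≈ 671 kPa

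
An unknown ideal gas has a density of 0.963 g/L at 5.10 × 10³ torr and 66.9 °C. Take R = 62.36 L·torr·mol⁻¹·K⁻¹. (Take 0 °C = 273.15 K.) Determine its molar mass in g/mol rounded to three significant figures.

M ≈ 4.00 g/mol

ρ = PM/(RT) ⇒ M = ρRT/P = (0.963 × 62.36 × 340.0) / 5.10e+03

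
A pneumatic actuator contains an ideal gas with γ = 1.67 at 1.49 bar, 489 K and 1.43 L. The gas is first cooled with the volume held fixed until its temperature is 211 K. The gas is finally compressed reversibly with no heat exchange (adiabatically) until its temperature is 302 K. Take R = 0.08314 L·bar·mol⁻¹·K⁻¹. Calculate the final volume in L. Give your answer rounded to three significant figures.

Isochoric, so P/T is constant: V₂ = V₁; P₂ = P₁·(T₂/T₁) = 0.6429 bar.
Adiabatic (γ = 1.67), T V^(γ−1) and P V^γ constant: P₃ = P₂·(T₃/T₂)^(γ/(γ−1)) = 1.571 bar; V₃ = V₂·(T₂/T₃)^(1/(γ−1)) = 0.8374 L.

V₃ ≈ 0.837 L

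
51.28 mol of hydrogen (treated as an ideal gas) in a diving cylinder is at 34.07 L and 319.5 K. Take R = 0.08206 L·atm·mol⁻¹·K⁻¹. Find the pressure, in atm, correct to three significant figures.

PV = nRT ⇒ P = nRT/V = (51.28 × 0.08206 × 319.5) / 34.07

P ≈ 39.5 atm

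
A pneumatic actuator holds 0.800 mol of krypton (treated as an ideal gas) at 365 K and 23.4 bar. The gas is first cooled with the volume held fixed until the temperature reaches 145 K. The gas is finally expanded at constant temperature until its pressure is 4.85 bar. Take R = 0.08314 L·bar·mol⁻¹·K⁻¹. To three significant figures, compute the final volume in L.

From PV = nRT: V₁ = nRT₁/P₁ = 1.037 L.
V constant ⇒ P ∝ T: V₂ = V₁; P₂ = P₁·(T₂/T₁) = 9.296 bar.
Isothermal, so P V is constant: T₃ = T₂; V₃ = V₂·(P₂/P₃) = 1.989 L.

V₃ ≈ 1.99 L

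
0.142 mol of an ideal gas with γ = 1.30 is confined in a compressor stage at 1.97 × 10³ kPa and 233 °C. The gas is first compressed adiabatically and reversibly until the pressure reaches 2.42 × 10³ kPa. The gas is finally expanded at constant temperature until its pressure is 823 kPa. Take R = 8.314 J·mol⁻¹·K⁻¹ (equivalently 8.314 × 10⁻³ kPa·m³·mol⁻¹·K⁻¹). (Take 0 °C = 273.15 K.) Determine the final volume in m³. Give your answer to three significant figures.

V₃ ≈ 0.000761 m³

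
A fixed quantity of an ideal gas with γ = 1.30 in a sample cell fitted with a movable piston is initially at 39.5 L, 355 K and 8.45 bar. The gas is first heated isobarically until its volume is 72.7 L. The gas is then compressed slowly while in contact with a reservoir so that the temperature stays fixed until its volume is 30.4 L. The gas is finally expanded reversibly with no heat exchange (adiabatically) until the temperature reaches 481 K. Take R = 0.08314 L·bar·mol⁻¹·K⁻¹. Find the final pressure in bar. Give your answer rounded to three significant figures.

P₄ ≈ 5.36 bar

P constant ⇒ V ∝ T: P₂ = P₁; T₂ = T₁·(V₂/V₁) = 653.4 K.
T constant ⇒ Boyle's law P V = const: T₃ = T₂; P₃ = P₂·(V₂/V₃) = 20.21 bar.
Adiabatic (γ = 1.30), T V^(γ−1) and P V^γ constant: P₄ = P₃·(T₄/T₃)^(γ/(γ−1)) = 5.359 bar; V₄ = V₃·(T₃/T₄)^(1/(γ−1)) = 84.39 L.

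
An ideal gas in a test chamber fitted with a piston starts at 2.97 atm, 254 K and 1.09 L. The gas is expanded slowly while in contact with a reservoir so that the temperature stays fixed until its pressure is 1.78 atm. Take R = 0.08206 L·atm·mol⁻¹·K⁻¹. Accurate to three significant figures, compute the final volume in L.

Isothermal, so P V is constant: T₂ = T₁; V₂ = V₁·(P₁/P₂) = 1.819 L.

V₂ ≈ 1.82 L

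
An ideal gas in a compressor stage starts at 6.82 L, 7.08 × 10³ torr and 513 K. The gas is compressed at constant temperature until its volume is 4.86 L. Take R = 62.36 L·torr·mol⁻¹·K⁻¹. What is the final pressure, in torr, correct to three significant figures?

T constant ⇒ Boyle's law P V = const: T₂ = T₁; P₂ = P₁·(V₁/V₂) = 9935 torr.

P₂ ≈ 9.94e+03 torr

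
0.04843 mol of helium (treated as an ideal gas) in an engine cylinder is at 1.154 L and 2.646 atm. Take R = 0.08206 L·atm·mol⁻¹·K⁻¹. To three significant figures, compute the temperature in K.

T ≈ 768 K

PV = nRT ⇒ T = PV/(nR) = (2.646 × 1.154) / (0.04843 × 0.08206)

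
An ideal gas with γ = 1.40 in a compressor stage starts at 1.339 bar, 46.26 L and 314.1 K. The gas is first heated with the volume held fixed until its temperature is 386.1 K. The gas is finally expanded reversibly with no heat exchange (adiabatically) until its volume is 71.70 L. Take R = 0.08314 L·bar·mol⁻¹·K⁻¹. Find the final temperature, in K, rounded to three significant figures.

T₃ ≈ 324 K

V constant ⇒ P ∝ T: V₂ = V₁; P₂ = P₁·(T₂/T₁) = 1.646 bar.
Reversible adiabatic, γ = 1.40: T₃ = T₂·(V₂/V₃)^(γ−1) = 324.0 K; P₃ = P₂·(V₂/V₃)^γ = 0.8912 bar.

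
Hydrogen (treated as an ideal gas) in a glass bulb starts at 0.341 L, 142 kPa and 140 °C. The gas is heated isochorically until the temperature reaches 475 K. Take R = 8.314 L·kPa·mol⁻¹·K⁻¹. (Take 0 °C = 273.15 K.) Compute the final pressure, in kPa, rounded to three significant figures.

P₂ ≈ 163 kPa

Convert: T₁ = 413.1 K.
Isochoric, so P/T is constant: V₂ = V₁; P₂ = P₁·(T₂/T₁) = 163.3 kPa.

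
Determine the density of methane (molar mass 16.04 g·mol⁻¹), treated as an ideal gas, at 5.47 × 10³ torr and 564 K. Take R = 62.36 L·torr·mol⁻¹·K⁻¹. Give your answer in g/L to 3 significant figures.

ρ = PM/(RT) = (5.47e+03 × 16.04) / (62.36 × 564.0)

ρ ≈ 2.49 g/L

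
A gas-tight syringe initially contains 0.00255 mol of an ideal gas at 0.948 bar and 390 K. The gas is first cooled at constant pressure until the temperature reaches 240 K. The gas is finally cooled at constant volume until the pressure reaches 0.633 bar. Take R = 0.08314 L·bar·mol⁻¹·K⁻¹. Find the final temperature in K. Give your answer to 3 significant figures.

T₃ ≈ 160 K

From PV = nRT: V₁ = nRT₁/P₁ = 0.08722 L.
P constant ⇒ V ∝ T: P₂ = P₁; V₂ = V₁·(T₂/T₁) = 0.05367 L.
Isochoric, so P/T is constant: V₃ = V₂; T₃ = T₂·(P₃/P₂) = 160.3 K.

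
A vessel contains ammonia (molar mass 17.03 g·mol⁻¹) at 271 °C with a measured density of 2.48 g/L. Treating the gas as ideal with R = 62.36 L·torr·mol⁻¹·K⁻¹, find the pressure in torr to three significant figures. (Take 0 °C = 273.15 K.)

P ≈ 4.94e+03 torr

ρ = PM/(RT) ⇒ P = ρRT/M = (2.48 × 62.36 × 544.1) / 17.03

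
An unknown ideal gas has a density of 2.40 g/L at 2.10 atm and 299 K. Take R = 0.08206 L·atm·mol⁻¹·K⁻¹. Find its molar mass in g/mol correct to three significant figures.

M ≈ 28.0 g/mol

ρ = PM/(RT) ⇒ M = ρRT/P = (2.40 × 0.08206 × 299.0) / 2.10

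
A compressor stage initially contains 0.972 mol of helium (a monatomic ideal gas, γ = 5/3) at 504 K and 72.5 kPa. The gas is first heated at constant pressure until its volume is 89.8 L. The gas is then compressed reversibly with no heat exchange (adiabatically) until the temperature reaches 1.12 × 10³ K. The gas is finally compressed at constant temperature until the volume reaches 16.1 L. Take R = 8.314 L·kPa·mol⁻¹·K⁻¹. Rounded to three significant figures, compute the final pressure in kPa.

P₄ ≈ 562 kPa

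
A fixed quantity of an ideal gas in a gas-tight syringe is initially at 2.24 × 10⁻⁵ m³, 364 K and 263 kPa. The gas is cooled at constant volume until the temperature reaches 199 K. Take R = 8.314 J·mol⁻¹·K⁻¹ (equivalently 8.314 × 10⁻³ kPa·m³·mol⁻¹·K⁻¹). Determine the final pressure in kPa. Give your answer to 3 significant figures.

Isochoric, so P/T is constant: V₂ = V₁; P₂ = P₁·(T₂/T₁) = 143.8 kPa.

P₂ ≈ 144 kPa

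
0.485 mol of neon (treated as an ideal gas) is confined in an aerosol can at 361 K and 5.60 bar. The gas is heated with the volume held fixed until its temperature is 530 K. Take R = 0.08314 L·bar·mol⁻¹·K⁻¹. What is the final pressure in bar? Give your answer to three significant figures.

P₂ ≈ 8.22 bar

From PV = nRT: V₁ = nRT₁/P₁ = 2.599 L.
Isochoric, so P/T is constant: V₂ = V₁; P₂ = P₁·(T₂/T₁) = 8.222 bar.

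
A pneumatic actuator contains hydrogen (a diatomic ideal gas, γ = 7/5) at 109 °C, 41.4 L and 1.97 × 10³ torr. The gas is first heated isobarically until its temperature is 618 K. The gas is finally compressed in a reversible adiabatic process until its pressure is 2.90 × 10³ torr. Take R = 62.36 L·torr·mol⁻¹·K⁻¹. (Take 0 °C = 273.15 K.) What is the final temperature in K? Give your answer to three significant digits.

T₃ ≈ 690 K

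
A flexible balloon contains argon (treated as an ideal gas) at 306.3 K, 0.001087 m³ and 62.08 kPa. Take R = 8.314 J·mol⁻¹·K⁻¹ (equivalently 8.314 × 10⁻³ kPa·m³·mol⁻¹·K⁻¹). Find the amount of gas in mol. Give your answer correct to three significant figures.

n ≈ 0.0265 mol

PV = nRT ⇒ n = PV/(RT) = (62.08 × 0.001087) / (8.314 × 10⁻³ × 306.3)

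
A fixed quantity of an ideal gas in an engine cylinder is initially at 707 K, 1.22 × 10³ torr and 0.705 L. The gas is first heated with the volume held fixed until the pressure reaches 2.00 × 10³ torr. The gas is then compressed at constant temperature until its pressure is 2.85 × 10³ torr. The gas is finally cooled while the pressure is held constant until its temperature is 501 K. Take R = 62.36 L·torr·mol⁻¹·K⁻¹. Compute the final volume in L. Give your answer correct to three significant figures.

V₄ ≈ 0.214 L

V constant ⇒ P ∝ T: V₂ = V₁; T₂ = T₁·(P₂/P₁) = 1159 K.
T constant ⇒ Boyle's law P V = const: T₃ = T₂; V₃ = V₂·(P₂/P₃) = 0.4947 L.
P constant ⇒ V ∝ T: P₄ = P₃; V₄ = V₃·(T₄/T₃) = 0.2139 L.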